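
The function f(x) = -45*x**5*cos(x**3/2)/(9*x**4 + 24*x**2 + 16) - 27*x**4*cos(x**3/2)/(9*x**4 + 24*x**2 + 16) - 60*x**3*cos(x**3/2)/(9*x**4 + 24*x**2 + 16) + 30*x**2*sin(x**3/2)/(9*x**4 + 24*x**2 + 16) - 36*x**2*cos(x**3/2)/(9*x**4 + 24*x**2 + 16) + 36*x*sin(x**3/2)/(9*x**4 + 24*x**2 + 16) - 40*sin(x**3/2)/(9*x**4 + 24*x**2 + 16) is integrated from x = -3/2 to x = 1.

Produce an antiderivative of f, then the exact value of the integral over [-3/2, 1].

Antiderivative: F(x) = (-5*x/3 - 1)*sin(x**3/2)/(x**2/2 + 2/3); value = -16*sin(1/2)/7 + 36*sin(27/16)/43

Integrate term by term and add the pieces.
F(x) = (-5*x/3 - 1)*sin(x**3/2)/(x**2/2 + 2/3) is an antiderivative of f.
Check: d/dx[(-5*x/3 - 1)*sin(x**3/2)/(x**2/2 + 2/3)] = (-45*x**5*cos(x**3/2) - 27*x**4*cos(x**3/2) - 60*x**3*cos(x**3/2) + 30*x**2*sin(x**3/2) - 36*x**2*cos(x**3/2) + 36*x*sin(x**3/2) - 40*sin(x**3/2))/(9*x**4 + 24*x**2 + 16), which equals f(x).
F(1) = -16*sin(1/2)/7; F(-3/2) = -36*sin(27/16)/43.
Integral = F(1) - F(-3/2) = -16*sin(1/2)/7 + 36*sin(27/16)/43.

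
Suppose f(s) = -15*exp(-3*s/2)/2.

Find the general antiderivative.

F(s) = 5*exp(-3*s/2) + C

Recover f(s) by differentiating a candidate F(s); any mismatch rules it out.
Check: d/ds[5*exp(-3*s/2)] = -15*exp(-3*s/2)/2 = f(s).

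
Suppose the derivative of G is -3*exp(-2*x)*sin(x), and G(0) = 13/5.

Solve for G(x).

G(x) = 2 + 6*exp(-2*x)*sin(x)/5 + 3*exp(-2*x)*cos(x)/5

For G(x) to be correct, d/dx[G] must agree with the stated G'(x) identically.
A general antiderivative is 6*exp(-2*x)*sin(x)/5 + 3*exp(-2*x)*cos(x)/5 + C.
The condition gives C = 13/5 - (3/5) = 2.
So G(x) = 2 + 6*exp(-2*x)*sin(x)/5 + 3*exp(-2*x)*cos(x)/5.
Check: d/dx[2 + 6*exp(-2*x)*sin(x)/5 + 3*exp(-2*x)*cos(x)/5] = -3*exp(-2*x)*sin(x) = G'(x).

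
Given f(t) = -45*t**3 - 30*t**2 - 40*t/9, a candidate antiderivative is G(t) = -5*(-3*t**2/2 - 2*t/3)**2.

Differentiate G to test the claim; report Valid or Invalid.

d/dt[G] = -45*t**3 - 30*t**2 - 40*t/9
This equals f(t) exactly, so the claim holds.

Valid - the claim checks out under differentiation.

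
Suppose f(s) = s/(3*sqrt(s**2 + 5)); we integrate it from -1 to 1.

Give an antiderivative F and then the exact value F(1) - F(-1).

Antiderivative: F(s) = sqrt(s**2 + 5)/3; value = 0

f matches the chain-rule pattern g'(h)*h' with inner function h(s) = s**2 + 5; substituting u = h(s) collapses the integral.
F(s) = sqrt(s**2 + 5)/3 is an antiderivative of f.
Check: d/ds[sqrt(s**2 + 5)/3] = s/(3*sqrt(s**2 + 5)) = f(s).
F(1) = sqrt(6)/3; F(-1) = sqrt(6)/3.
Integral = F(1) - F(-1) = 0.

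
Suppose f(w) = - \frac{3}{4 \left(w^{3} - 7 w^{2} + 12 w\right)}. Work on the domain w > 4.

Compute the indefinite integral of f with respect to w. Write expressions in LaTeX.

F(w) = - \frac{\log{\left(w \right)}}{16} - \frac{3 \log{\left(w - 4 \right)}}{16} + \frac{\log{\left(w - 3 \right)}}{4} + C

Factor the denominator (4 w \left(w - 4\right) \left(w - 3\right)) and decompose: f = \frac{1}{4 \left(w - 3\right)} - \frac{3}{16 \left(w - 4\right)} - \frac{1}{16 w}; each piece integrates to a log, atan, or power term.
Check: d/dw[- \frac{\log{\left(w \right)}}{16} - \frac{3 \log{\left(w - 4 \right)}}{16} + \frac{\log{\left(w - 3 \right)}}{4}] = - \frac{3}{4 w^{3} - 28 w^{2} + 48 w}, which equals f(w).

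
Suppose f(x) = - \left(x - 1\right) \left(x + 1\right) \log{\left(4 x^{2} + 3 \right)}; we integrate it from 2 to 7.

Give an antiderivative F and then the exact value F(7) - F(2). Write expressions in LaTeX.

Antiderivative: F(x) = \frac{8 x^{3} + 12 x \left(3 - x^{2}\right) \log{\left(4 x^{2} + 3 \right)} - 90 x + 45 \sqrt{3} \operatorname{atan}{\left(\frac{2 \sqrt{3} x}{3} \right)}}{36}; value = - \frac{322 \log{\left(199 \right)}}{3} - \frac{5 \sqrt{3} \operatorname{atan}{\left(\frac{4 \sqrt{3}}{3} \right)}}{4} + \frac{2 \log{\left(19 \right)}}{3} + \frac{5 \sqrt{3} \operatorname{atan}{\left(\frac{14 \sqrt{3}}{3} \right)}}{4} + \frac{1115}{18}

Differentiate the proposed F(x) back; it has to land on f(x) exactly.
F(x) = \frac{8 x^{3} + 12 x \left(3 - x^{2}\right) \log{\left(4 x^{2} + 3 \right)} - 90 x + 45 \sqrt{3} \operatorname{atan}{\left(\frac{2 \sqrt{3} x}{3} \right)}}{36} is an antiderivative of f.
Check: d/dx[\frac{8 x^{3} + 12 x \left(3 - x^{2}\right) \log{\left(4 x^{2} + 3 \right)} - 90 x + 45 \sqrt{3} \operatorname{atan}{\left(\frac{2 \sqrt{3} x}{3} \right)}}{36}] = - x^{2} \log{\left(4 x^{2} + 3 \right)} + \log{\left(4 x^{2} + 3 \right)}, which equals f(x).
F(7) = - \frac{322 \log{\left(199 \right)}}{3} + \frac{5 \sqrt{3} \operatorname{atan}{\left(\frac{14 \sqrt{3}}{3} \right)}}{4} + \frac{1057}{18}; F(2) = - \frac{29}{9} - \frac{2 \log{\left(19 \right)}}{3} + \frac{5 \sqrt{3} \operatorname{atan}{\left(\frac{4 \sqrt{3}}{3} \right)}}{4}.
Integral = F(7) - F(2) = - \frac{322 \log{\left(199 \right)}}{3} - \frac{5 \sqrt{3} \operatorname{atan}{\left(\frac{4 \sqrt{3}}{3} \right)}}{4} + \frac{2 \log{\left(19 \right)}}{3} + \frac{5 \sqrt{3} \operatorname{atan}{\left(\frac{14 \sqrt{3}}{3} \right)}}{4} + \frac{1115}{18}.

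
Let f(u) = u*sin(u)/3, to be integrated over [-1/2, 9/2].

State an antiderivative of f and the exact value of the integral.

Any candidate F(u) must reproduce f(u) exactly when differentiated.
F(u) = -(u*cos(u) - sin(u))/3 is an antiderivative of f.
Check: d/du[-(u*cos(u) - sin(u))/3] = u*sin(u)/3 = f(u).
F(9/2) = sin(9/2)/3 - 3*cos(9/2)/2; F(-1/2) = -sin(1/2)/3 + cos(1/2)/6.
Integral = F(9/2) - F(-1/2) = sin(9/2)/3 - cos(1/2)/6 + sin(1/2)/3 - 3*cos(9/2)/2.

Antiderivative: F(u) = -(u*cos(u) - sin(u))/3; value = sin(9/2)/3 - cos(1/2)/6 + sin(1/2)/3 - 3*cos(9/2)/2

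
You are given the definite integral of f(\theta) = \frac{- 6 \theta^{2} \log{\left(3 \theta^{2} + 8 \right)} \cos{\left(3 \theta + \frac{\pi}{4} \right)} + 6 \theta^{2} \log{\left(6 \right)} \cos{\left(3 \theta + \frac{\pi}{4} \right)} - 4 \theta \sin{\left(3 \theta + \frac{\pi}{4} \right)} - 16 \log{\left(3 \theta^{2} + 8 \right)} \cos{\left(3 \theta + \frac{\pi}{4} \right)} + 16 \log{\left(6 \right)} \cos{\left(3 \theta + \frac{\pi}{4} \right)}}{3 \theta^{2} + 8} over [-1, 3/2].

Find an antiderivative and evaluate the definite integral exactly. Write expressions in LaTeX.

Antiderivative: F(\theta) = - \frac{2 \log{\left(\frac{\theta^{2}}{2} + \frac{4}{3} \right)} \sin{\left(3 \theta + \frac{\pi}{4} \right)}}{3}; value = \frac{2 \log{\left(\frac{11}{6} \right)} \cos{\left(\frac{\pi}{4} + 3 \right)}}{3} - \frac{2 \log{\left(\frac{59}{24} \right)} \sin{\left(\frac{\pi}{4} + \frac{9}{2} \right)}}{3}

f has the shape u'v + uv' for u = - \frac{2 \log{\left(\frac{\theta^{2}}{2} + \frac{4}{3} \right)}}{3} and v = \sin{\left(3 \theta + \frac{\pi}{4} \right)} — it is the derivative of the product u*v.
F(\theta) = - \frac{2 \log{\left(\frac{\theta^{2}}{2} + \frac{4}{3} \right)} \sin{\left(3 \theta + \frac{\pi}{4} \right)}}{3} is an antiderivative of f.
Check: d/d\theta[- \frac{2 \log{\left(\frac{\theta^{2}}{2} + \frac{4}{3} \right)} \sin{\left(3 \theta + \frac{\pi}{4} \right)}}{3}] = \frac{- 6 \theta^{2} \log{\left(3 \theta^{2} + 8 \right)} \cos{\left(3 \theta + \frac{\pi}{4} \right)} + 6 \theta^{2} \log{\left(6 \right)} \cos{\left(3 \theta + \frac{\pi}{4} \right)} - 4 \theta \sin{\left(3 \theta + \frac{\pi}{4} \right)} - 16 \log{\left(3 \theta^{2} + 8 \right)} \cos{\left(3 \theta + \frac{\pi}{4} \right)} + 16 \log{\left(6 \right)} \cos{\left(3 \theta + \frac{\pi}{4} \right)}}{3 \theta^{2} + 8} = f(\theta).
F(3/2) = - \frac{2 \log{\left(\frac{59}{24} \right)} \sin{\left(\frac{\pi}{4} + \frac{9}{2} \right)}}{3}; F(-1) = - \frac{2 \log{\left(\frac{11}{6} \right)} \cos{\left(\frac{\pi}{4} + 3 \right)}}{3}.
Integral = F(3/2) - F(-1) = \frac{2 \log{\left(\frac{11}{6} \right)} \cos{\left(\frac{\pi}{4} + 3 \right)}}{3} - \frac{2 \log{\left(\frac{59}{24} \right)} \sin{\left(\frac{\pi}{4} + \frac{9}{2} \right)}}{3}.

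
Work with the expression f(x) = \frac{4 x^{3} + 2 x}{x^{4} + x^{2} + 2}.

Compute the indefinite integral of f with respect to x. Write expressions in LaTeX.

F(x) = \log{\left(x^{4} + x^{2} + 2 \right)} + C

The substitution u = x^{4} + x^{2} + 2 works: f is exactly (dF/du)*(du/dx) for that inner function.
Check: d/dx[\log{\left(x^{4} + x^{2} + 2 \right)}] = \frac{4 x^{3} + 2 x}{x^{4} + x^{2} + 2} = f(x).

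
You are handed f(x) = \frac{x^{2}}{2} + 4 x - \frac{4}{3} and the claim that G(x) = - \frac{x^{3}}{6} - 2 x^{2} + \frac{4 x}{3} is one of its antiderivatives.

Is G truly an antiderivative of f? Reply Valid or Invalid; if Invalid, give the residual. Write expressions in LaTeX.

d/dx[G] = - \frac{x^{2}}{2} - 4 x + \frac{4}{3}
d/dx[G] - f(x) = - x^{2} - 8 x + \frac{8}{3} != 0.

Invalid: d/dx[G] - f = - x^{2} - 8 x + \frac{8}{3}, which is not 0.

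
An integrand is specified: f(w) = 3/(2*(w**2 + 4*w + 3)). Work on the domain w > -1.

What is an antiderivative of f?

The denominator factors as 2*(w + 1)*(w + 3); partial fractions split f into directly integrable pieces: -3/(4*(w + 3)) + 3/(4*(w + 1)).
Check: d/dw[3*log(w + 1)/4 - 3*log(w + 3)/4] = 3/(2*w**2 + 8*w + 6), which equals f(w).

An antiderivative is F(w) = 3*log(w + 1)/4 - 3*log(w + 3)/4.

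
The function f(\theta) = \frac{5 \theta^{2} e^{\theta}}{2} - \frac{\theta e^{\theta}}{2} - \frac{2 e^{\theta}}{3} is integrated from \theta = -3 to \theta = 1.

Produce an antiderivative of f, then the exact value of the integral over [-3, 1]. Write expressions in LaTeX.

f has the shape u'v + uv' for u = \frac{5 \theta^{2}}{2} - \frac{11 \theta}{2} + \frac{29}{6} and v = e^{\theta} — it is the derivative of the product u*v.
F(\theta) = \frac{5 \theta^{2} e^{\theta}}{2} - \frac{11 \theta e^{\theta}}{2} + \frac{29 e^{\theta}}{6} is an antiderivative of f.
Check: d/d\theta[\frac{5 \theta^{2} e^{\theta}}{2} - \frac{11 \theta e^{\theta}}{2} + \frac{29 e^{\theta}}{6}] = \frac{5 \theta^{2} e^{\theta}}{2} - \frac{\theta e^{\theta}}{2} - \frac{2 e^{\theta}}{3} = f(\theta).
F(1) = \frac{11 e}{6}; F(-3) = \frac{263}{6 e^{3}}.
Integral = F(1) - F(-3) = - \frac{263}{6 e^{3}} + \frac{11 e}{6}.

Antiderivative: F(\theta) = \frac{5 \theta^{2} e^{\theta}}{2} - \frac{11 \theta e^{\theta}}{2} + \frac{29 e^{\theta}}{6}; value = - \frac{263}{6 e^{3}} + \frac{11 e}{6}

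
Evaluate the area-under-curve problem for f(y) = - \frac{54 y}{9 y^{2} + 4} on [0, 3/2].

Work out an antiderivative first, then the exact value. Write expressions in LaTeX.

The substitution u = \frac{3 y^{2}}{2} + \frac{2}{3} works: f is exactly (dF/du)*(du/dy) for that inner function.
F(y) = - 3 \log{\left(9 y^{2} + 4 \right)} is an antiderivative of f.
Check: d/dy[- 3 \log{\left(9 y^{2} + 4 \right)}] = - \frac{54 y}{9 y^{2} + 4} = f(y).
F(3/2) = - 3 \log{\left(\frac{97}{4} \right)}; F(0) = - 3 \log{\left(4 \right)}.
Integral = F(3/2) - F(0) = - 3 \log{\left(\frac{97}{24} \right)} + 3 \log{\left(\frac{2}{3} \right)}.

Antiderivative: F(y) = - 3 \log{\left(9 y^{2} + 4 \right)}; value = - 3 \log{\left(\frac{97}{24} \right)} + 3 \log{\left(\frac{2}{3} \right)}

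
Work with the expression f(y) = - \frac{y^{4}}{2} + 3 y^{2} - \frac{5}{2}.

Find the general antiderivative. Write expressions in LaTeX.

The integrand splits into summands that can be handled one at a time.
Check: d/dy[- \frac{y^{5}}{10} + y^{3} - \frac{5 y}{2}] = - \frac{y^{4}}{2} + 3 y^{2} - \frac{5}{2} = f(y).

F(y) = - \frac{y^{5}}{10} + y^{3} - \frac{5 y}{2} + C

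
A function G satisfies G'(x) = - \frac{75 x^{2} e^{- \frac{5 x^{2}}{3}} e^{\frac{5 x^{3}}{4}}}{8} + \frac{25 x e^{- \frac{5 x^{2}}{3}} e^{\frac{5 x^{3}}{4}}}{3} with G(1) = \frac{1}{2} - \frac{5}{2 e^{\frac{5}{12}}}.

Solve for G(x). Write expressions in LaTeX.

G'(x) matches the chain-rule pattern g'(h)*h' with inner function h(x) = \frac{5 x^{3}}{4} - \frac{5 x^{2}}{3}; substituting u = h(x) collapses the integral.
A general antiderivative is - \frac{5 e^{\frac{5 x^{3}}{4} - \frac{5 x^{2}}{3}}}{2} + C.
The condition gives C = \frac{1}{2} - \frac{5}{2 e^{\frac{5}{12}}} - (- \frac{5}{2 e^{\frac{5}{12}}}) = \frac{1}{2}.
So G(x) = - \frac{-1 + 5 e^{- \frac{5 x^{2}}{3}} e^{\frac{5 x^{3}}{4}}}{2}.
Check: d/dx[- \frac{-1 + 5 e^{- \frac{5 x^{2}}{3}} e^{\frac{5 x^{3}}{4}}}{2}] = \frac{\left(- 225 x^{2} e^{\frac{5 x^{3}}{4}} + 200 x e^{\frac{5 x^{3}}{4}}\right) e^{- \frac{5 x^{2}}{3}}}{24}, which equals G'(x).

G(x) = - \frac{-1 + 5 e^{- \frac{5 x^{2}}{3}} e^{\frac{5 x^{3}}{4}}}{2}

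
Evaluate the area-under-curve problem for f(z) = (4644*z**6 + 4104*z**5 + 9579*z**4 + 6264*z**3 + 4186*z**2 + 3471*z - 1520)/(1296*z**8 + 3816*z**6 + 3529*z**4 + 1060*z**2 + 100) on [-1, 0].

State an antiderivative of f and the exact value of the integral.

Antiderivative: F(z) = -(258*z**3 + 114*z**2 + 304*z + 87)/(2*(4*z**2 + 5)*(9*z**2 + 2)); value = -12223/1980

Recover f(z) by differentiating a candidate F(z); any mismatch rules it out.
F(z) = -(258*z**3 + 114*z**2 + 304*z + 87)/(2*(4*z**2 + 5)*(9*z**2 + 2)) is an antiderivative of f.
Check: d/dz[-(258*z**3 + 114*z**2 + 304*z + 87)/(2*(4*z**2 + 5)*(9*z**2 + 2))] = (4644*z**6 + 4104*z**5 + 9579*z**4 + 6264*z**3 + 4186*z**2 + 3471*z - 1520)/(1296*z**8 + 3816*z**6 + 3529*z**4 + 1060*z**2 + 100) = f(z).
F(0) = -87/20; F(-1) = 361/198.
Integral = F(0) - F(-1) = -12223/1980.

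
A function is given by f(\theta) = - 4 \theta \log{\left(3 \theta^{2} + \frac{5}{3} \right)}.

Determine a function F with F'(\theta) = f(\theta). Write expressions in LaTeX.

An antiderivative is F(\theta) = - 2 \theta^{2} \log{\left(3 \theta^{2} + \frac{5}{3} \right)} + 2 \theta^{2} - \frac{10 \log{\left(9 \theta^{2} + 5 \right)}}{9}.

A first test for any F(\theta): its \theta-derivative must equal f(\theta) identically.
Check: d/d\theta[- 2 \theta^{2} \log{\left(3 \theta^{2} + \frac{5}{3} \right)} + 2 \theta^{2} - \frac{10 \log{\left(9 \theta^{2} + 5 \right)}}{9}] = - 4 \theta \log{\left(3 \theta^{2} + \frac{5}{3} \right)} = f(\theta).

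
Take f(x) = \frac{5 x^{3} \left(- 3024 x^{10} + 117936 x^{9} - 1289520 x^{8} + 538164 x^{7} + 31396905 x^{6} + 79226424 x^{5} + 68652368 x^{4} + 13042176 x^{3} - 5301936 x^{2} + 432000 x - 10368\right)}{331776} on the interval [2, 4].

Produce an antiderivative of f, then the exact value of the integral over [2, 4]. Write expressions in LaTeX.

Antiderivative: F(x) = \frac{10 \left(- \frac{x^{2}}{2} - \frac{3 x}{4}\right)^{4} \left(- \frac{x^{2}}{4} + 4 x - \frac{1}{3}\right)^{3}}{3}; value = \frac{2088441250}{27}

Recognize the product-rule pattern: f = u'v + uv' with u = \frac{10 \left(- \frac{x^{2}}{2} - \frac{3 x}{4}\right)^{4}}{3}, v = \left(- \frac{x^{2}}{4} + 4 x - \frac{1}{3}\right)^{3}, so integration by parts undoes it.
F(x) = \frac{10 \left(- \frac{x^{2}}{2} - \frac{3 x}{4}\right)^{4} \left(- \frac{x^{2}}{4} + 4 x - \frac{1}{3}\right)^{3}}{3} is an antiderivative of f.
Check: d/dx[\frac{10 \left(- \frac{x^{2}}{2} - \frac{3 x}{4}\right)^{4} \left(- \frac{x^{2}}{4} + 4 x - \frac{1}{3}\right)^{3}}{3}] = - \frac{35 x^{13}}{768} + \frac{455 x^{12}}{256} - \frac{4975 x^{11}}{256} + \frac{8305 x^{10}}{1024} + \frac{17442725 x^{9}}{36864} + \frac{611315 x^{8}}{512} + \frac{21453865 x^{7}}{20736} + \frac{42455 x^{6}}{216} - \frac{20455 x^{5}}{256} + \frac{625 x^{4}}{96} - \frac{5 x^{3}}{32}, which equals f(x).
F(4) = \frac{6277328750}{81}; F(2) = \frac{12005000}{81}.
Integral = F(4) - F(2) = \frac{2088441250}{27}.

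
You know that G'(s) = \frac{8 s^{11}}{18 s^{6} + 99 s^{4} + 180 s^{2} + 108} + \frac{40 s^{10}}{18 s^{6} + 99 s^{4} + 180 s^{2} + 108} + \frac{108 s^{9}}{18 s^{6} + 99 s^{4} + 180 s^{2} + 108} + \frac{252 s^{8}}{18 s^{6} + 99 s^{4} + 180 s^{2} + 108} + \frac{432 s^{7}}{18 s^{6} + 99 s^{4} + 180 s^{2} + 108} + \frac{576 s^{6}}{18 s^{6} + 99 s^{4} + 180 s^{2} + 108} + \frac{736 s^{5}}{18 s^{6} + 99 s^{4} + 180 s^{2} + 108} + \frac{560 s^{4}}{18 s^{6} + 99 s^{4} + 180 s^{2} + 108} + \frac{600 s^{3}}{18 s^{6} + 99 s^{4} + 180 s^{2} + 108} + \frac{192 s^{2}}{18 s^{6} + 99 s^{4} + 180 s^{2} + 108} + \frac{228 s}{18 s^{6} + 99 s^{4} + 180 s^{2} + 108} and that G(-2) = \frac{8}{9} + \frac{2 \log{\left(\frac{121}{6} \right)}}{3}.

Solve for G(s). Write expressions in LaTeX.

Integrate term by term and add the pieces.
A general antiderivative is \frac{\left(\frac{2 s^{2}}{3} + \frac{4 s}{3}\right)^{3}}{4} + \frac{2 \log{\left(\frac{2 s^{4}}{3} + 2 s^{2} + \frac{3}{2} \right)}}{3} - \frac{2}{3 s^{2} + 6} + C.
The condition gives C = \frac{8}{9} + \frac{2 \log{\left(\frac{121}{6} \right)}}{3} - (- \frac{1}{9} + \frac{2 \log{\left(\frac{121}{6} \right)}}{3}) = 1.
So G(s) = \frac{2 s^{8} + 12 s^{7} + 28 s^{6} + 40 s^{5} + 48 s^{4} + 32 s^{3} + 18 s^{2} \log{\left(\frac{2 s^{4}}{3} + 2 s^{2} + \frac{3}{2} \right)} + 27 s^{2} + 36 \log{\left(\frac{2 s^{4}}{3} + 2 s^{2} + \frac{3}{2} \right)} + 36}{27 \left(s^{2} + 2\right)}.
Check: d/ds[\frac{2 s^{8} + 12 s^{7} + 28 s^{6} + 40 s^{5} + 48 s^{4} + 32 s^{3} + 18 s^{2} \log{\left(\frac{2 s^{4}}{3} + 2 s^{2} + \frac{3}{2} \right)} + 27 s^{2} + 36 \log{\left(\frac{2 s^{4}}{3} + 2 s^{2} + \frac{3}{2} \right)} + 36}{27 \left(s^{2} + 2\right)}] = \frac{8 s^{11} + 40 s^{10} + 108 s^{9} + 252 s^{8} + 432 s^{7} + 576 s^{6} + 736 s^{5} + 560 s^{4} + 600 s^{3} + 192 s^{2} + 228 s}{18 s^{6} + 99 s^{4} + 180 s^{2} + 108}, which equals G'(s).

G(s) = \frac{2 s^{8} + 12 s^{7} + 28 s^{6} + 40 s^{5} + 48 s^{4} + 32 s^{3} + 18 s^{2} \log{\left(\frac{2 s^{4}}{3} + 2 s^{2} + \frac{3}{2} \right)} + 27 s^{2} + 36 \log{\left(\frac{2 s^{4}}{3} + 2 s^{2} + \frac{3}{2} \right)} + 36}{27 \left(s^{2} + 2\right)}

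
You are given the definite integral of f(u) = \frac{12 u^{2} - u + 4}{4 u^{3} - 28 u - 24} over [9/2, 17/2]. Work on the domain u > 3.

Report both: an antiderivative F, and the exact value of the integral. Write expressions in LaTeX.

Antiderivative: F(u) = - \frac{- 109 \log{\left(u - 3 \right)} + 85 \log{\left(u + 1 \right)} - 216 \log{\left(u + 2 \right)}}{80}; value = - \frac{27 \log{\left(\frac{13}{2} \right)}}{10} - \frac{17 \log{\left(\frac{19}{2} \right)}}{16} - \frac{109 \log{\left(\frac{3}{2} \right)}}{80} + \frac{97 \log{\left(\frac{11}{2} \right)}}{40} + \frac{27 \log{\left(\frac{21}{2} \right)}}{10}

Factor the denominator (4 \left(u - 3\right) \left(u + 1\right) \left(u + 2\right)) and decompose: f = \frac{27}{10 \left(u + 2\right)} - \frac{17}{16 \left(u + 1\right)} + \frac{109}{80 \left(u - 3\right)}; each piece integrates to a log, atan, or power term.
F(u) = - \frac{- 109 \log{\left(u - 3 \right)} + 85 \log{\left(u + 1 \right)} - 216 \log{\left(u + 2 \right)}}{80} is an antiderivative of f.
Check: d/du[- \frac{- 109 \log{\left(u - 3 \right)} + 85 \log{\left(u + 1 \right)} - 216 \log{\left(u + 2 \right)}}{80}] = \frac{12 u^{2} - u + 4}{4 u^{3} - 28 u - 24} = f(u).
F(17/2) = - \frac{17 \log{\left(\frac{19}{2} \right)}}{16} + \frac{109 \log{\left(\frac{11}{2} \right)}}{80} + \frac{27 \log{\left(\frac{21}{2} \right)}}{10}; F(9/2) = - \frac{17 \log{\left(\frac{11}{2} \right)}}{16} + \frac{109 \log{\left(\frac{3}{2} \right)}}{80} + \frac{27 \log{\left(\frac{13}{2} \right)}}{10}.
Integral = F(17/2) - F(9/2) = - \frac{27 \log{\left(\frac{13}{2} \right)}}{10} - \frac{17 \log{\left(\frac{19}{2} \right)}}{16} - \frac{109 \log{\left(\frac{3}{2} \right)}}{80} + \frac{97 \log{\left(\frac{11}{2} \right)}}{40} + \frac{27 \log{\left(\frac{21}{2} \right)}}{10}.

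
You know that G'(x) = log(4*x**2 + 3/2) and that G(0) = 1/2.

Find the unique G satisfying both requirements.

G(x) = x*log(4*x**2 + 3/2) - 2*x + sqrt(6)*atan(2*sqrt(6)*x/3)/2 + 1/2

Differentiate the proposed G(x) back; it has to land on the given G'(x).
A general antiderivative is x*log(4*x**2 + 3/2) - 2*x + sqrt(6)*atan(2*sqrt(6)*x/3)/2 + C.
The condition gives C = 1/2 - (0) = 1/2.
So G(x) = x*log(4*x**2 + 3/2) - 2*x + sqrt(6)*atan(2*sqrt(6)*x/3)/2 + 1/2.
Check: d/dx[x*log(4*x**2 + 3/2) - 2*x + sqrt(6)*atan(2*sqrt(6)*x/3)/2 + 1/2] = log(4*x**2 + 3/2) = G'(x).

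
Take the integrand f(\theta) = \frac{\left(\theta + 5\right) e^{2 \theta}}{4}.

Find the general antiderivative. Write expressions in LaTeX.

f has the shape u'v + uv' for u = \frac{\theta}{8} + \frac{9}{16} and v = e^{2 \theta} — it is the derivative of the product u*v.
Check: d/d\theta[\frac{\left(2 \theta + 9\right) e^{2 \theta}}{16}] = \frac{\theta e^{2 \theta}}{4} + \frac{5 e^{2 \theta}}{4}, which equals f(\theta).

F(\theta) = \frac{\left(2 \theta + 9\right) e^{2 \theta}}{16} + C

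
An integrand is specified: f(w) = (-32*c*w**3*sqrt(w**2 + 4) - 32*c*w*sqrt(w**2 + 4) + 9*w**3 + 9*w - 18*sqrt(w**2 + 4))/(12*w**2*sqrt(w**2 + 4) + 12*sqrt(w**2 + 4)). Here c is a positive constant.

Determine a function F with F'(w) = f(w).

An antiderivative is F(w) = -4*c*w**2/3 + 3*sqrt(w**2 + 4)/4 - 3*atan(w)/2.

Any candidate F(w) must reproduce f(w) exactly when differentiated.
Check: d/dw[-4*c*w**2/3 + 3*sqrt(w**2 + 4)/4 - 3*atan(w)/2] = (-32*c*w**3*sqrt(w**2 + 4) - 32*c*w*sqrt(w**2 + 4) + 9*w**3 + 9*w - 18*sqrt(w**2 + 4))/(12*w**2*sqrt(w**2 + 4) + 12*sqrt(w**2 + 4)) = f(w).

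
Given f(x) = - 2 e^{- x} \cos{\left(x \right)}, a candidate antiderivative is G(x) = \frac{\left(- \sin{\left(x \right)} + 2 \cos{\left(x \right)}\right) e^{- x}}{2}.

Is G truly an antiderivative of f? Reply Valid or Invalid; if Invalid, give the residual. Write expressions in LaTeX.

d/dx[G] = \frac{\left(- \sin{\left(x \right)} - 3 \cos{\left(x \right)}\right) e^{- x}}{2}
d/dx[G] - f(x) = \frac{\left(- \sin{\left(x \right)} + \cos{\left(x \right)}\right) e^{- x}}{2} != 0.

Invalid: d/dx[G] - f = \frac{\left(- \sin{\left(x \right)} + \cos{\left(x \right)}\right) e^{- x}}{2}, which is not 0.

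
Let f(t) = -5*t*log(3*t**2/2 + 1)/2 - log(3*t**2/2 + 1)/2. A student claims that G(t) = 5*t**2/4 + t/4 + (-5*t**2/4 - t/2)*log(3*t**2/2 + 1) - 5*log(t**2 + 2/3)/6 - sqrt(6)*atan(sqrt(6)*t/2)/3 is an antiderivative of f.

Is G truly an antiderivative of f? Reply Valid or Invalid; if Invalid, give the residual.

Invalid: d/dt[G] - f = -3/4, which is not 0.

d/dt[G] = -5*t*log(3*t**2/2 + 1)/2 - log(3*t**2/2 + 1)/2 - 3/4
d/dt[G] - f(t) = -3/4 != 0.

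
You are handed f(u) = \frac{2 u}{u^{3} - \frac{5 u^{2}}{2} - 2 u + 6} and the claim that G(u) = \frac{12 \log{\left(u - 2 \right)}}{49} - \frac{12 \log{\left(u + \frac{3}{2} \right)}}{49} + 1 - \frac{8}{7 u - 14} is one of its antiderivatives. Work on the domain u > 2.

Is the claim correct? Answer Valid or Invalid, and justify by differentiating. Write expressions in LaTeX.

d/du[G] = \frac{4 u}{2 u^{3} - 5 u^{2} - 4 u + 12}
This equals f(u) exactly, so the claim holds.

Valid - the claim checks out under differentiation.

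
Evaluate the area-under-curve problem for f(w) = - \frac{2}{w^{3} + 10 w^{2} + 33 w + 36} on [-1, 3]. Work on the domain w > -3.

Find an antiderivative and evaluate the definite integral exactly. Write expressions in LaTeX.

The denominator factors as \left(w + 3\right)^{2} \left(w + 4\right); partial fractions split f into directly integrable pieces: - \frac{2}{w + 4} + \frac{2}{w + 3} - \frac{2}{\left(w + 3\right)^{2}}.
F(w) = 2 \log{\left(w + 3 \right)} - 2 \log{\left(w + 4 \right)} + \frac{2}{w + 3} is an antiderivative of f.
Check: d/dw[2 \log{\left(w + 3 \right)} - 2 \log{\left(w + 4 \right)} + \frac{2}{w + 3}] = - \frac{2}{w^{3} + 10 w^{2} + 33 w + 36} = f(w).
F(3) = - 2 \log{\left(7 \right)} + \frac{1}{3} + 2 \log{\left(6 \right)}; F(-1) = - 2 \log{\left(3 \right)} + 1 + 2 \log{\left(2 \right)}.
Integral = F(3) - F(-1) = - 2 \log{\left(7 \right)} - 2 \log{\left(2 \right)} - \frac{2}{3} + 2 \log{\left(3 \right)} + 2 \log{\left(6 \right)}.

Antiderivative: F(w) = 2 \log{\left(w + 3 \right)} - 2 \log{\left(w + 4 \right)} + \frac{2}{w + 3}; value = - 2 \log{\left(7 \right)} - 2 \log{\left(2 \right)} - \frac{2}{3} + 2 \log{\left(3 \right)} + 2 \log{\left(6 \right)}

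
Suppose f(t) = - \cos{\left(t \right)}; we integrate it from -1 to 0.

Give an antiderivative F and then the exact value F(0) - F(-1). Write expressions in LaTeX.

Recover f(t) by differentiating a candidate F(t); any mismatch rules it out.
F(t) = - \sin{\left(t \right)} is an antiderivative of f.
Check: d/dt[- \sin{\left(t \right)}] = - \cos{\left(t \right)} = f(t).
F(0) = 0; F(-1) = \sin{\left(1 \right)}.
Integral = F(0) - F(-1) = - \sin{\left(1 \right)}.

Antiderivative: F(t) = - \sin{\left(t \right)}; value = - \sin{\left(1 \right)}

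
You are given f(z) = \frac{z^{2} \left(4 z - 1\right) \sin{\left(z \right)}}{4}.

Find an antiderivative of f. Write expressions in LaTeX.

Differentiate the proposed F(z) back; it has to land on f(z) exactly.
Check: d/dz[- \frac{4 z^{3} \cos{\left(z \right)} - 12 z^{2} \sin{\left(z \right)} - z^{2} \cos{\left(z \right)} + 2 z \sin{\left(z \right)} - 24 z \cos{\left(z \right)} + 24 \sin{\left(z \right)} + 2 \cos{\left(z \right)}}{4}] = z^{3} \sin{\left(z \right)} - \frac{z^{2} \sin{\left(z \right)}}{4}, which equals f(z).

An antiderivative is F(z) = - \frac{4 z^{3} \cos{\left(z \right)} - 12 z^{2} \sin{\left(z \right)} - z^{2} \cos{\left(z \right)} + 2 z \sin{\left(z \right)} - 24 z \cos{\left(z \right)} + 24 \sin{\left(z \right)} + 2 \cos{\left(z \right)}}{4}.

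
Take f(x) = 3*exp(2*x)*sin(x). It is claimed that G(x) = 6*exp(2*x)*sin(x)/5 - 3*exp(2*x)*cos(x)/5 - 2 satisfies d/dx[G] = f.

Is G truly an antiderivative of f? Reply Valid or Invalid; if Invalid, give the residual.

d/dx[G] = 3*exp(2*x)*sin(x)
This equals f(x) exactly, so the claim holds.

Valid - the claim checks out under differentiation.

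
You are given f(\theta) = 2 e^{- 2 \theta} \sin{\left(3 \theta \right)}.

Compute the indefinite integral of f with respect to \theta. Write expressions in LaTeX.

Differentiate the proposed F(\theta) back; it has to land on f(\theta) exactly.
Check: d/d\theta[- \frac{2 \left(2 \sin{\left(3 \theta \right)} + 3 \cos{\left(3 \theta \right)}\right) e^{- 2 \theta}}{13}] = 2 e^{- 2 \theta} \sin{\left(3 \theta \right)} = f(\theta).

F(\theta) = - \frac{2 \left(2 \sin{\left(3 \theta \right)} + 3 \cos{\left(3 \theta \right)}\right) e^{- 2 \theta}}{13} + C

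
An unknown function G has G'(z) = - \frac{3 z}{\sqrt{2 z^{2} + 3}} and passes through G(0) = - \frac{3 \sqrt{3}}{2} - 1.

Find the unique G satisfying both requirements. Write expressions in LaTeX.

The substitution u = 2 z^{2} + 3 works: G'(z) is exactly (dG/du)*(du/dz) for that inner function.
A general antiderivative is - \frac{3 \sqrt{2 z^{2} + 3}}{2} + C.
The condition gives C = - \frac{3 \sqrt{3}}{2} - 1 - (- \frac{3 \sqrt{3}}{2}) = -1.
So G(z) = - \frac{3 \sqrt{2 z^{2} + 3}}{2} - 1.
Check: d/dz[- \frac{3 \sqrt{2 z^{2} + 3}}{2} - 1] = - \frac{3 z}{\sqrt{2 z^{2} + 3}} = G'(z).

G(z) = - \frac{3 \sqrt{2 z^{2} + 3}}{2} - 1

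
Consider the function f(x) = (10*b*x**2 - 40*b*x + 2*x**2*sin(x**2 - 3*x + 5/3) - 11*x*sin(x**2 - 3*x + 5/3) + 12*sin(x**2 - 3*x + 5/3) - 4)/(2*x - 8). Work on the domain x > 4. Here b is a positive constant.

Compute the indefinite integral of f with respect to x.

A candidate is checked by its d/dx: the result must match f(x).
Check: d/dx[5*b*x**2/2 - 2*log(x/2 - 2) - cos(x**2 - 3*x + 5/3)/2] = (10*b*x**2 - 40*b*x + 2*x**2*sin(x**2 - 3*x + 5/3) - 11*x*sin(x**2 - 3*x + 5/3) + 12*sin(x**2 - 3*x + 5/3) - 4)/(2*x - 8) = f(x).

F(x) = 5*b*x**2/2 - 2*log(x/2 - 2) - cos(x**2 - 3*x + 5/3)/2 + C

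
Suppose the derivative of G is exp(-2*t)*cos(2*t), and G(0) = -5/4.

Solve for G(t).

G(t) = (-4*exp(2*t) + sin(2*t) - cos(2*t))*exp(-2*t)/4

Recover the given G'(t) by differentiating a candidate G(t); any mismatch rules it out.
A general antiderivative is exp(-2*t)*sin(2*t)/4 - exp(-2*t)*cos(2*t)/4 + C.
The condition gives C = -5/4 - (-1/4) = -1.
So G(t) = (-4*exp(2*t) + sin(2*t) - cos(2*t))*exp(-2*t)/4.
Check: d/dt[(-4*exp(2*t) + sin(2*t) - cos(2*t))*exp(-2*t)/4] = exp(-2*t)*cos(2*t) = G'(t).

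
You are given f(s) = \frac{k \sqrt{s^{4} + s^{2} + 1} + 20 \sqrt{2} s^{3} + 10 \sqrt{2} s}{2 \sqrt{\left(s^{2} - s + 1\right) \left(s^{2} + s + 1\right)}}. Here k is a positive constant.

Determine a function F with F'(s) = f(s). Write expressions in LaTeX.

A candidate is checked by its d/ds: the result must match f(s).
Check: d/ds[\frac{k s + 10 \sqrt{2} \sqrt{s^{4} + s^{2} + 1}}{2}] = \frac{k \sqrt{s^{4} + s^{2} + 1} + 20 \sqrt{2} s^{3} + 10 \sqrt{2} s}{2 \sqrt{s^{4} + s^{2} + 1}}, which equals f(s).

An antiderivative is F(s) = \frac{k s + 10 \sqrt{2} \sqrt{s^{4} + s^{2} + 1}}{2}.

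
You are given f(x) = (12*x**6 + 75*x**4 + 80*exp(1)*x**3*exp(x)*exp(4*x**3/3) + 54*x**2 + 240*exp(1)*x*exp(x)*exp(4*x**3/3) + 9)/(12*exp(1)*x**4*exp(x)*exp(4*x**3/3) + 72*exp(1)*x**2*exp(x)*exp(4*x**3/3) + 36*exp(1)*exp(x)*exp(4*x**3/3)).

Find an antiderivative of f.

Any candidate F(x) must reproduce f(x) exactly when differentiated.
Check: d/dx[-exp(-4*x**3/3 - x - 1)/4 + 5*log(x**4/2 + 3*x**2 + 3/2)/3] = (12*x**6 + 75*x**4 + 80*exp(1)*x**3*exp(x)*exp(4*x**3/3) + 54*x**2 + 240*exp(1)*x*exp(x)*exp(4*x**3/3) + 9)/(12*exp(1)*x**4*exp(x)*exp(4*x**3/3) + 72*exp(1)*x**2*exp(x)*exp(4*x**3/3) + 36*exp(1)*exp(x)*exp(4*x**3/3)) = f(x).

An antiderivative is F(x) = -exp(-4*x**3/3 - x - 1)/4 + 5*log(x**4/2 + 3*x**2 + 3/2)/3.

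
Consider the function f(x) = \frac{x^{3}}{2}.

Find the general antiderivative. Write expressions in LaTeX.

For F(x) to be correct the identity F'(x) - f(x) = 0 must hold.
Check: d/dx[\frac{x^{4}}{8}] = \frac{x^{3}}{2} = f(x).

F(x) = \frac{x^{4}}{8} + C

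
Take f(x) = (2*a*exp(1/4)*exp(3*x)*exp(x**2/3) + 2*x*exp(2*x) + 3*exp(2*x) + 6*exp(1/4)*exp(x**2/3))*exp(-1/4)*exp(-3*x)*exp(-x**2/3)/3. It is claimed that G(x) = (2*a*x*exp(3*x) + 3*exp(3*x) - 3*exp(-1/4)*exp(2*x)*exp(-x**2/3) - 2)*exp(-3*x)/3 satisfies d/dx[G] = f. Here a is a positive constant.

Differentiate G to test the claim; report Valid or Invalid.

d/dx[G] = (2*a*exp(1/2)*exp(3*x)*exp(x**2/3) + 2*x*exp(1/4)*exp(2*x) + 3*exp(1/4)*exp(2*x) + 6*exp(1/2)*exp(x**2/3))*exp(-1/2)*exp(-3*x)*exp(-x**2/3)/3
This equals f(x) exactly, so the claim holds.

Valid - the claim checks out under differentiation.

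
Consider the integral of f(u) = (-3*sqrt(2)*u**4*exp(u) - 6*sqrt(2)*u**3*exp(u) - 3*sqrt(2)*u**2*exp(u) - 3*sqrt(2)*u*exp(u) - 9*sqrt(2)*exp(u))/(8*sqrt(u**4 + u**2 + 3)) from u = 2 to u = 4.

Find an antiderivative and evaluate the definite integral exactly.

f has the shape v'r + vr' for v = -3*sqrt(u**4/2 + u**2/2 + 3/2)/4 and r = exp(u) — it is the derivative of the product v*r.
F(u) = -3*sqrt(2)*sqrt(u**4 + u**2 + 3)*exp(u)/8 is an antiderivative of f.
Check: d/du[-3*sqrt(2)*sqrt(u**4 + u**2 + 3)*exp(u)/8] = (-3*sqrt(2)*u**4*exp(u) - 6*sqrt(2)*u**3*exp(u) - 3*sqrt(2)*u**2*exp(u) - 3*sqrt(2)*u*exp(u) - 9*sqrt(2)*exp(u))/(8*sqrt(u**4 + u**2 + 3)) = f(u).
F(4) = -15*sqrt(22)*exp(4)/8; F(2) = -3*sqrt(46)*exp(2)/8.
Integral = F(4) - F(2) = -15*sqrt(22)*exp(4)/8 + 3*sqrt(46)*exp(2)/8.

Antiderivative: F(u) = -3*sqrt(2)*sqrt(u**4 + u**2 + 3)*exp(u)/8; value = -15*sqrt(22)*exp(4)/8 + 3*sqrt(46)*exp(2)/8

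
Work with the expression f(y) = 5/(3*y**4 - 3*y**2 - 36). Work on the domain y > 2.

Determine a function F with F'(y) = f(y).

An antiderivative is F(y) = 5*(3*log(y - 2) - 3*log(y + 2) - 4*sqrt(3)*atan(sqrt(3)*y/3))/252.

Factor the denominator (3*(y - 2)*(y + 2)*(y**2 + 3)) and decompose: f = -5/(21*(y**2 + 3)) - 5/(84*(y + 2)) + 5/(84*(y - 2)); each piece integrates to a log, atan, or power term.
Check: d/dy[5*(3*log(y - 2) - 3*log(y + 2) - 4*sqrt(3)*atan(sqrt(3)*y/3))/252] = 5/(3*y**4 - 3*y**2 - 36) = f(y).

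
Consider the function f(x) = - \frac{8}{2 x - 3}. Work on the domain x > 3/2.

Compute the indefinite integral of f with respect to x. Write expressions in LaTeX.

F(x) = - 4 \log{\left(2 x - 3 \right)} + C

Any candidate F(x) must reproduce f(x) exactly when differentiated.
Check: d/dx[- 4 \log{\left(2 x - 3 \right)}] = - \frac{8}{2 x - 3} = f(x).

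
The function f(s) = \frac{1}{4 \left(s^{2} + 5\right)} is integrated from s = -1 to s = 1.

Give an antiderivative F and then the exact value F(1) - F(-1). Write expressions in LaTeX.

Antiderivative: F(s) = \frac{\sqrt{5} \operatorname{atan}{\left(\frac{\sqrt{5} s}{5} \right)}}{20}; value = \frac{\sqrt{5} \operatorname{atan}{\left(\frac{\sqrt{5}}{5} \right)}}{10}

Check any antiderivative F(s) by computing F'(s) and comparing it with f(s).
F(s) = \frac{\sqrt{5} \operatorname{atan}{\left(\frac{\sqrt{5} s}{5} \right)}}{20} is an antiderivative of f.
Check: d/ds[\frac{\sqrt{5} \operatorname{atan}{\left(\frac{\sqrt{5} s}{5} \right)}}{20}] = \frac{1}{4 s^{2} + 20}, which equals f(s).
F(1) = \frac{\sqrt{5} \operatorname{atan}{\left(\frac{\sqrt{5}}{5} \right)}}{20}; F(-1) = - \frac{\sqrt{5} \operatorname{atan}{\left(\frac{\sqrt{5}}{5} \right)}}{20}.
Integral = F(1) - F(-1) = \frac{\sqrt{5} \operatorname{atan}{\left(\frac{\sqrt{5}}{5} \right)}}{10}.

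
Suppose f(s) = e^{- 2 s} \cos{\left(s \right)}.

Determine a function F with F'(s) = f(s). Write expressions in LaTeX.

An antiderivative is F(s) = \frac{\left(\sin{\left(s \right)} - 2 \cos{\left(s \right)}\right) e^{- 2 s}}{5}.

Check any antiderivative F(s) by computing F'(s) and comparing it with f(s).
Check: d/ds[\frac{\left(\sin{\left(s \right)} - 2 \cos{\left(s \right)}\right) e^{- 2 s}}{5}] = e^{- 2 s} \cos{\left(s \right)} = f(s).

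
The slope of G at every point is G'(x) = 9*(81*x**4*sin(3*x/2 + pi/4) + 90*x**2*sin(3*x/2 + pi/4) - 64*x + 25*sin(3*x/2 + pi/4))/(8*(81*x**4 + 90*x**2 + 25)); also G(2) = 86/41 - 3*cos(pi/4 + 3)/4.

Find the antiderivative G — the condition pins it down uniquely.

A first test for any G(x): its x-derivative must equal the given G'(x).
A general antiderivative is -3*cos(3*x/2 + pi/4)/4 + 4/(3*(3*x**2 + 5/3)) + C.
The condition gives C = 86/41 - 3*cos(pi/4 + 3)/4 - (4/41 - 3*cos(pi/4 + 3)/4) = 2.
So G(x) = (72*x**2 - 3*(9*x**2 + 5)*cos(3*x/2 + pi/4) + 56)/(4*(9*x**2 + 5)).
Check: d/dx[(72*x**2 - 3*(9*x**2 + 5)*cos(3*x/2 + pi/4) + 56)/(4*(9*x**2 + 5))] = (729*x**4*sin(3*x/2 + pi/4) + 810*x**2*sin(3*x/2 + pi/4) - 576*x + 225*sin(3*x/2 + pi/4))/(648*x**4 + 720*x**2 + 200), which equals G'(x).

G(x) = (72*x**2 - 3*(9*x**2 + 5)*cos(3*x/2 + pi/4) + 56)/(4*(9*x**2 + 5))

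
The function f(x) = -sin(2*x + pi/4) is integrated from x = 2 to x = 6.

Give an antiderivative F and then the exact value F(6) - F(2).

Differentiate the proposed F(x) back; it has to land on f(x) exactly.
F(x) = cos(2*x + pi/4)/2 is an antiderivative of f.
Check: d/dx[cos(2*x + pi/4)/2] = -sin(2*x + pi/4) = f(x).
F(6) = cos(pi/4 + 12)/2; F(2) = cos(pi/4 + 4)/2.
Integral = F(6) - F(2) = -cos(pi/4 + 4)/2 + cos(pi/4 + 12)/2.

Antiderivative: F(x) = cos(2*x + pi/4)/2; value = -cos(pi/4 + 4)/2 + cos(pi/4 + 12)/2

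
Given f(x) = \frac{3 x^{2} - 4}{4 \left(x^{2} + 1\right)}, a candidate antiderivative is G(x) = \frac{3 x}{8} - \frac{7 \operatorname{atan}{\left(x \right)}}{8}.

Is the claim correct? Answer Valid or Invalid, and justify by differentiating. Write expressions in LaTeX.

d/dx[G] = \frac{3 x^{2} - 4}{8 x^{2} + 8}
d/dx[G] - f(x) = \frac{4 - 3 x^{2}}{8 x^{2} + 8} != 0.

Invalid: d/dx[G] - f = \frac{4 - 3 x^{2}}{8 x^{2} + 8}, which is not 0.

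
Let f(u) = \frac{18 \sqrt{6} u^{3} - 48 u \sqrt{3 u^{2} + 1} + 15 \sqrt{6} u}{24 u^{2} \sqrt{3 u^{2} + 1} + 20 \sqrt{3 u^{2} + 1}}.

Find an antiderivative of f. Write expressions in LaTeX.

An antiderivative is F(u) = - \frac{- \sqrt{6} \sqrt{3 u^{2} + 1} + 4 \log{\left(2 u^{2} + \frac{5}{3} \right)}}{4}.

Any candidate F(u) must reproduce f(u) exactly when differentiated.
Check: d/du[- \frac{- \sqrt{6} \sqrt{3 u^{2} + 1} + 4 \log{\left(2 u^{2} + \frac{5}{3} \right)}}{4}] = \frac{18 \sqrt{6} u^{3} - 48 u \sqrt{3 u^{2} + 1} + 15 \sqrt{6} u}{24 u^{2} \sqrt{3 u^{2} + 1} + 20 \sqrt{3 u^{2} + 1}} = f(u).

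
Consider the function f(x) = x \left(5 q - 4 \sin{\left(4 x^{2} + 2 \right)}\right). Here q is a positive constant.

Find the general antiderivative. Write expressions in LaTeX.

F(x) = \frac{5 q x^{2}}{2} + \frac{\cos{\left(4 x^{2} + 2 \right)}}{2} + C

A candidate is checked by its d/dx: the result must match f(x).
Check: d/dx[\frac{5 q x^{2}}{2} + \frac{\cos{\left(4 x^{2} + 2 \right)}}{2}] = 5 q x - 4 x \sin{\left(4 x^{2} + 2 \right)}, which equals f(x).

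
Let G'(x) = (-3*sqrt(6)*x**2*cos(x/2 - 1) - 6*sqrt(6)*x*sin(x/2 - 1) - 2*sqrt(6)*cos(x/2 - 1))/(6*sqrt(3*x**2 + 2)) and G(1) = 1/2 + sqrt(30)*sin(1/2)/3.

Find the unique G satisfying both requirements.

Recognize the product-rule pattern: G'(x) = u'v + uv' with u = -sqrt(2*x**2 + 4/3), v = sin(x/2 - 1), so integration by parts undoes it.
A general antiderivative is -sqrt(2*x**2 + 4/3)*sin(x/2 - 1) + C.
The condition gives C = 1/2 + sqrt(30)*sin(1/2)/3 - (sqrt(30)*sin(1/2)/3) = 1/2.
So G(x) = -(2*sqrt(6)*sqrt(3*x**2 + 2)*sin(x/2 - 1) - 3)/6.
Check: d/dx[-(2*sqrt(6)*sqrt(3*x**2 + 2)*sin(x/2 - 1) - 3)/6] = (-3*sqrt(6)*x**2*cos(x/2 - 1) - 6*sqrt(6)*x*sin(x/2 - 1) - 2*sqrt(6)*cos(x/2 - 1))/(6*sqrt(3*x**2 + 2)) = G'(x).

G(x) = -(2*sqrt(6)*sqrt(3*x**2 + 2)*sin(x/2 - 1) - 3)/6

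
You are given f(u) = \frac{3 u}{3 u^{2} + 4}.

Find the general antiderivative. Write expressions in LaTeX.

F(u) = \frac{\log{\left(u^{2} + \frac{4}{3} \right)}}{2} + C

f matches the chain-rule pattern g'(h)*h' with inner function h(u) = u^{2} + \frac{4}{3}; substituting w = h(u) collapses the integral.
Check: d/du[\frac{\log{\left(u^{2} + \frac{4}{3} \right)}}{2}] = \frac{3 u}{3 u^{2} + 4} = f(u).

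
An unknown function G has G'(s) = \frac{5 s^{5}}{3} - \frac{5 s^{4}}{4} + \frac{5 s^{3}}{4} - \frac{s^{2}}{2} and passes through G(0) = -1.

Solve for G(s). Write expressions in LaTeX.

G(s) = \frac{40 s^{6} - 36 s^{5} + 45 s^{4} - 24 s^{3} - 144}{144}

Integrate term by term and add the pieces.
A general antiderivative is \frac{5 s^{6}}{18} - \frac{s^{5}}{4} + \frac{5 s^{4}}{16} - \frac{s^{3}}{6} + C.
The condition gives C = -1 - (0) = -1.
So G(s) = \frac{40 s^{6} - 36 s^{5} + 45 s^{4} - 24 s^{3} - 144}{144}.
Check: d/ds[\frac{40 s^{6} - 36 s^{5} + 45 s^{4} - 24 s^{3} - 144}{144}] = \frac{5 s^{5}}{3} - \frac{5 s^{4}}{4} + \frac{5 s^{3}}{4} - \frac{s^{2}}{2} = G'(s).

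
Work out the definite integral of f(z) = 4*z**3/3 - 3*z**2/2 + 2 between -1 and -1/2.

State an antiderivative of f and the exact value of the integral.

Antiderivative: F(z) = z*(2*z**3 - 3*z**2 + 12)/6; value = 1/4

The integrand splits into summands that can be handled one at a time.
F(z) = z*(2*z**3 - 3*z**2 + 12)/6 is an antiderivative of f.
Check: d/dz[z*(2*z**3 - 3*z**2 + 12)/6] = 4*z**3/3 - 3*z**2/2 + 2 = f(z).
F(-1/2) = -11/12; F(-1) = -7/6.
Integral = F(-1/2) - F(-1) = 1/4.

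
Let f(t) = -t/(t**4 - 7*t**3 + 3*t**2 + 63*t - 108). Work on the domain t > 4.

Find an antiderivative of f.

Factor the denominator ((t - 4)*(t - 3)**2*(t + 3)) and decompose: f = -1/(84*(t + 3)) + 7/(12*(t - 3)) + 1/(2*(t - 3)**2) - 4/(7*(t - 4)); each piece integrates to a log, atan, or power term.
Check: d/dt[(-48*t*log(t - 4) + 49*t*log(t - 3) - t*log(t + 3) + 144*log(t - 4) - 147*log(t - 3) + 3*log(t + 3) - 42)/(84*t - 252)] = -t/(t**4 - 7*t**3 + 3*t**2 + 63*t - 108) = f(t).

An antiderivative is F(t) = (-48*t*log(t - 4) + 49*t*log(t - 3) - t*log(t + 3) + 144*log(t - 4) - 147*log(t - 3) + 3*log(t + 3) - 42)/(84*t - 252).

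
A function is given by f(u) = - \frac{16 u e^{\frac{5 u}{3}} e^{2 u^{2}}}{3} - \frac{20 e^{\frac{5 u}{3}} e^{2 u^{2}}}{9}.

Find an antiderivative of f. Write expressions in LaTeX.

The substitution w = 2 u^{2} + \frac{5 u}{3} works: f is exactly (dF/dw)*(dw/du) for that inner function.
Check: d/du[- \frac{4 e^{\frac{5 u}{3}} e^{2 u^{2}}}{3}] = - \frac{16 u e^{\frac{5 u}{3}} e^{2 u^{2}}}{3} - \frac{20 e^{\frac{5 u}{3}} e^{2 u^{2}}}{9} = f(u).

An antiderivative is F(u) = - \frac{4 e^{\frac{5 u}{3}} e^{2 u^{2}}}{3}.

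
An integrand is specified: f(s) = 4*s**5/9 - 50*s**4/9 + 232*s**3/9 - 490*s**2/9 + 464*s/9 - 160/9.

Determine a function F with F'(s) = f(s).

An antiderivative is F(s) = -2*(-s**2 + 5*s - 4)**3/27.

f matches the chain-rule pattern g'(h)*h' with inner function h(s) = -s**2/3 + 5*s/3 - 4/3; substituting u = h(s) collapses the integral.
Check: d/ds[-2*(-s**2 + 5*s - 4)**3/27] = 4*s**5/9 - 50*s**4/9 + 232*s**3/9 - 490*s**2/9 + 464*s/9 - 160/9 = f(s).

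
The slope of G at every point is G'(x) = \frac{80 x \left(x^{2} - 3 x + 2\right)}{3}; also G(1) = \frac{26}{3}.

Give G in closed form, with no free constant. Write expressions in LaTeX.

G(x) = \frac{20 x^{4}}{3} - \frac{80 x^{3}}{3} + \frac{80 x^{2}}{3} + 2

G'(x) matches the chain-rule pattern g'(h)*h' with inner function h(x) = - 2 x^{2} + 4 x; substituting u = h(x) collapses the integral.
A general antiderivative is \frac{5 \left(- 2 x^{2} + 4 x\right)^{2}}{3} + C.
The condition gives C = \frac{26}{3} - (\frac{20}{3}) = 2.
So G(x) = \frac{20 x^{4}}{3} - \frac{80 x^{3}}{3} + \frac{80 x^{2}}{3} + 2.
Check: d/dx[\frac{20 x^{4}}{3} - \frac{80 x^{3}}{3} + \frac{80 x^{2}}{3} + 2] = \frac{80 x^{3}}{3} - 80 x^{2} + \frac{160 x}{3}, which equals G'(x).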